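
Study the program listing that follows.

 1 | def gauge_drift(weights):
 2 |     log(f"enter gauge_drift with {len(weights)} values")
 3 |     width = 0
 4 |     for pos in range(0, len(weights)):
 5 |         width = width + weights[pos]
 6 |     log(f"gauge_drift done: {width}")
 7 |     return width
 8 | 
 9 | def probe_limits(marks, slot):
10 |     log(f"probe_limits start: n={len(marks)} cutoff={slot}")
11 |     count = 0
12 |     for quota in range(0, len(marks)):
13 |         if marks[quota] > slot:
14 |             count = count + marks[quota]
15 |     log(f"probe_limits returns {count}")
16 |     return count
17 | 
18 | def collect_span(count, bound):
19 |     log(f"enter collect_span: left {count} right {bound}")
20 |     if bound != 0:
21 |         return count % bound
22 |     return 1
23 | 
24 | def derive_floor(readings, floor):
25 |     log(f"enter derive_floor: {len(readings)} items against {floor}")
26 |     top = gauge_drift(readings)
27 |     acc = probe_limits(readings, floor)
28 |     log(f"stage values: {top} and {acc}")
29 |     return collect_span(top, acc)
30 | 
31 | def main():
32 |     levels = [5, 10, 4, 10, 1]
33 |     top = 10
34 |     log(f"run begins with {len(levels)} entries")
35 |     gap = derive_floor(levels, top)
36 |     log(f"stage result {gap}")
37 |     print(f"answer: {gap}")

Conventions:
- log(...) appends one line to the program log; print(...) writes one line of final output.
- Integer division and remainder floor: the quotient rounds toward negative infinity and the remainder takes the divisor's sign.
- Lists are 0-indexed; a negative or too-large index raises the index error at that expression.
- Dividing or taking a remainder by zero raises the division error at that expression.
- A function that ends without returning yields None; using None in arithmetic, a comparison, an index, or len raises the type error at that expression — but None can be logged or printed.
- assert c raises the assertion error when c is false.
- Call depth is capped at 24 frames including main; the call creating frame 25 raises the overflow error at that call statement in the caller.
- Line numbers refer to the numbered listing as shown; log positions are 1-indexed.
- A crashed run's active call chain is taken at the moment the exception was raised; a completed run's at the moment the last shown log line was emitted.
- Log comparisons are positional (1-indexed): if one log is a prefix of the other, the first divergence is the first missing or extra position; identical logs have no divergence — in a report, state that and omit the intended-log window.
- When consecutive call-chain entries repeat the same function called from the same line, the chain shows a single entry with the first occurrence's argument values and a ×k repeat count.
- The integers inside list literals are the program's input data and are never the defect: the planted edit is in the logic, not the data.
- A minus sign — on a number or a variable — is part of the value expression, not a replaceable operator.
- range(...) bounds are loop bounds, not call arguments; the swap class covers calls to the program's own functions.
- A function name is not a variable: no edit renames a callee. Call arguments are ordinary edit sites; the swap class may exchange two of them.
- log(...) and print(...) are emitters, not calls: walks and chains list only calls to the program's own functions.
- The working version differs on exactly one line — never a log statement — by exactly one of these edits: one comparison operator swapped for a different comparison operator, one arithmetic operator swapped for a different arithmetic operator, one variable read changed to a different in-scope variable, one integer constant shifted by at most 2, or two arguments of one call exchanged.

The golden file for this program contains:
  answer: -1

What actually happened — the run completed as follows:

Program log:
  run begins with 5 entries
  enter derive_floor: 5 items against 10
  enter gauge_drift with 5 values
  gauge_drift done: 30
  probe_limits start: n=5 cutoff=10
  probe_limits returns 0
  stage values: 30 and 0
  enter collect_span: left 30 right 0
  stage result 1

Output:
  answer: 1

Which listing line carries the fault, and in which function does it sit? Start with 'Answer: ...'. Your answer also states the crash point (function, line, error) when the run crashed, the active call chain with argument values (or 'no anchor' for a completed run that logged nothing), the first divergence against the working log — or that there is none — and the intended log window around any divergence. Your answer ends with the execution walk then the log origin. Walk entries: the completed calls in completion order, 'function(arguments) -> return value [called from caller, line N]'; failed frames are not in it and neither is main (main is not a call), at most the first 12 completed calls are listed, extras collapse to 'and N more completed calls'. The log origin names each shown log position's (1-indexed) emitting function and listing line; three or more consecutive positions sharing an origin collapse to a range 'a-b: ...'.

Answer: the defect is in collect_span at line 22.
Key observation: Position 9 is the first bad log line: 'stage result 1' should read 'stage result -1'.
Call chain: main.
First divergence: at position 9 the run shows 'stage result 1' where the working version logs 'stage result -1'.
Intended log window:
  7: stage values: 30 and 0
  8: enter collect_span: left 30 right 0
  9: stage result -1
Execution walk:
  gauge_drift([5, 10, 4, 10, 1]) -> 30  [called from derive_floor, line 26]
  probe_limits([5, 10, 4, 10, 1], 10) -> 0  [called from derive_floor, line 27]
  collect_span(30, 0) -> 1  [called from derive_floor, line 29]
  derive_floor([5, 10, 4, 10, 1], 10) -> 1  [called from main, line 35]
Log origins:
  1: from main, line 34
  2: from derive_floor, line 25
  3: from gauge_drift, line 2
  4: from gauge_drift, line 6
  5: from probe_limits, line 10
  6: from probe_limits, line 15
  7: from derive_floor, line 28
  8: from collect_span, line 19
  9: from main, line 36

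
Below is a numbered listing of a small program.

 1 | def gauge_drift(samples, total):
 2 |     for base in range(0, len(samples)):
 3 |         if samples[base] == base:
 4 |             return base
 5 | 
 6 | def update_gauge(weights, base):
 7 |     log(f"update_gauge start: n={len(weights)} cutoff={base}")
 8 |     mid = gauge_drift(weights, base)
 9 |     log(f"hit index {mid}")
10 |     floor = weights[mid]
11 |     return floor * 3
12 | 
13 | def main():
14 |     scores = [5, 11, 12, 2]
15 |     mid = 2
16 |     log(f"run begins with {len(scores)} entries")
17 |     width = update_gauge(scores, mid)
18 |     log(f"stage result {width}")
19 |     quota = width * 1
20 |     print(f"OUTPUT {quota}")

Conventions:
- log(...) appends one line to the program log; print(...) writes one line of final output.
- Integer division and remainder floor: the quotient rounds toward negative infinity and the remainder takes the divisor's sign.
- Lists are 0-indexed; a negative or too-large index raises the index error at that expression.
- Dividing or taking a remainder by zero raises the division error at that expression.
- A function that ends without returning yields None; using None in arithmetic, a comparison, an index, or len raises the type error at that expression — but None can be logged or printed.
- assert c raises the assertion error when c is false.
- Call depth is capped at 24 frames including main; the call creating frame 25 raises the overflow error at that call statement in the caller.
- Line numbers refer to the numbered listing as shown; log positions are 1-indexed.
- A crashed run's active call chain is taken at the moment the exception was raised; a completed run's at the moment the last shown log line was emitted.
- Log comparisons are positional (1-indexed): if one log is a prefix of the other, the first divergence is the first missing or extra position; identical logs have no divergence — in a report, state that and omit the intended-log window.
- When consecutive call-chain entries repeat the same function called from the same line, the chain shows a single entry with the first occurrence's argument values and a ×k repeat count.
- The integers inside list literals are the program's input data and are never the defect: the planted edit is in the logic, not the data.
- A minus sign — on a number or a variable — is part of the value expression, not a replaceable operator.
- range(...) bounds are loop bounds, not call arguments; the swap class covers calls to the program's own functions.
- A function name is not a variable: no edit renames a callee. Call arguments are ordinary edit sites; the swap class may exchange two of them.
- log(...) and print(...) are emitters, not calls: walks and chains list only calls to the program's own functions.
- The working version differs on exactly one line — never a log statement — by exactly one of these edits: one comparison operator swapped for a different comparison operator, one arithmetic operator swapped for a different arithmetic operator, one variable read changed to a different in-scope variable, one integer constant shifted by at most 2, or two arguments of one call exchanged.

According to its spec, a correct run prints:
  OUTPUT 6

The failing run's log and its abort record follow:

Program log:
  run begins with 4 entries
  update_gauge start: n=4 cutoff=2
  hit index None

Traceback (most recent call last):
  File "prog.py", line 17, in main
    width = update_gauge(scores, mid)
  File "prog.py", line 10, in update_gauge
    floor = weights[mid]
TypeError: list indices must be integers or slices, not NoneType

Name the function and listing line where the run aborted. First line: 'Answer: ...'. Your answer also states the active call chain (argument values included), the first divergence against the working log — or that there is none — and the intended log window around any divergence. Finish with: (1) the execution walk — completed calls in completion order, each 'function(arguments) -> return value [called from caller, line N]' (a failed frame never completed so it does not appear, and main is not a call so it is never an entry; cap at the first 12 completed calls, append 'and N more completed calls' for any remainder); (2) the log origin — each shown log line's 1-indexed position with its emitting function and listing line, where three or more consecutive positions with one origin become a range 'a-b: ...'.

Answer: the error was raised in update_gauge, line 10.
Core observation: Position 3 is the first bad log line: 'hit index None' should read 'hit index 3'.
Call chain: main -> update_gauge([5, 11, 12, 2], 2) (called at line 17).
First divergence: at position 3 the run shows 'hit index None' where the working version logs 'hit index 3'.
Intended log window:
  1: run begins with 4 entries
  2: update_gauge start: n=4 cutoff=2
  3: hit index 3
  4: stage result 6
Execution walk:
  gauge_drift([5, 11, 12, 2], 2) -> None  [called from update_gauge, line 8]
Origin of each log line:
  1: emitted by main (line 16)
  2: emitted by update_gauge (line 7)
  3: emitted by update_gauge (line 9)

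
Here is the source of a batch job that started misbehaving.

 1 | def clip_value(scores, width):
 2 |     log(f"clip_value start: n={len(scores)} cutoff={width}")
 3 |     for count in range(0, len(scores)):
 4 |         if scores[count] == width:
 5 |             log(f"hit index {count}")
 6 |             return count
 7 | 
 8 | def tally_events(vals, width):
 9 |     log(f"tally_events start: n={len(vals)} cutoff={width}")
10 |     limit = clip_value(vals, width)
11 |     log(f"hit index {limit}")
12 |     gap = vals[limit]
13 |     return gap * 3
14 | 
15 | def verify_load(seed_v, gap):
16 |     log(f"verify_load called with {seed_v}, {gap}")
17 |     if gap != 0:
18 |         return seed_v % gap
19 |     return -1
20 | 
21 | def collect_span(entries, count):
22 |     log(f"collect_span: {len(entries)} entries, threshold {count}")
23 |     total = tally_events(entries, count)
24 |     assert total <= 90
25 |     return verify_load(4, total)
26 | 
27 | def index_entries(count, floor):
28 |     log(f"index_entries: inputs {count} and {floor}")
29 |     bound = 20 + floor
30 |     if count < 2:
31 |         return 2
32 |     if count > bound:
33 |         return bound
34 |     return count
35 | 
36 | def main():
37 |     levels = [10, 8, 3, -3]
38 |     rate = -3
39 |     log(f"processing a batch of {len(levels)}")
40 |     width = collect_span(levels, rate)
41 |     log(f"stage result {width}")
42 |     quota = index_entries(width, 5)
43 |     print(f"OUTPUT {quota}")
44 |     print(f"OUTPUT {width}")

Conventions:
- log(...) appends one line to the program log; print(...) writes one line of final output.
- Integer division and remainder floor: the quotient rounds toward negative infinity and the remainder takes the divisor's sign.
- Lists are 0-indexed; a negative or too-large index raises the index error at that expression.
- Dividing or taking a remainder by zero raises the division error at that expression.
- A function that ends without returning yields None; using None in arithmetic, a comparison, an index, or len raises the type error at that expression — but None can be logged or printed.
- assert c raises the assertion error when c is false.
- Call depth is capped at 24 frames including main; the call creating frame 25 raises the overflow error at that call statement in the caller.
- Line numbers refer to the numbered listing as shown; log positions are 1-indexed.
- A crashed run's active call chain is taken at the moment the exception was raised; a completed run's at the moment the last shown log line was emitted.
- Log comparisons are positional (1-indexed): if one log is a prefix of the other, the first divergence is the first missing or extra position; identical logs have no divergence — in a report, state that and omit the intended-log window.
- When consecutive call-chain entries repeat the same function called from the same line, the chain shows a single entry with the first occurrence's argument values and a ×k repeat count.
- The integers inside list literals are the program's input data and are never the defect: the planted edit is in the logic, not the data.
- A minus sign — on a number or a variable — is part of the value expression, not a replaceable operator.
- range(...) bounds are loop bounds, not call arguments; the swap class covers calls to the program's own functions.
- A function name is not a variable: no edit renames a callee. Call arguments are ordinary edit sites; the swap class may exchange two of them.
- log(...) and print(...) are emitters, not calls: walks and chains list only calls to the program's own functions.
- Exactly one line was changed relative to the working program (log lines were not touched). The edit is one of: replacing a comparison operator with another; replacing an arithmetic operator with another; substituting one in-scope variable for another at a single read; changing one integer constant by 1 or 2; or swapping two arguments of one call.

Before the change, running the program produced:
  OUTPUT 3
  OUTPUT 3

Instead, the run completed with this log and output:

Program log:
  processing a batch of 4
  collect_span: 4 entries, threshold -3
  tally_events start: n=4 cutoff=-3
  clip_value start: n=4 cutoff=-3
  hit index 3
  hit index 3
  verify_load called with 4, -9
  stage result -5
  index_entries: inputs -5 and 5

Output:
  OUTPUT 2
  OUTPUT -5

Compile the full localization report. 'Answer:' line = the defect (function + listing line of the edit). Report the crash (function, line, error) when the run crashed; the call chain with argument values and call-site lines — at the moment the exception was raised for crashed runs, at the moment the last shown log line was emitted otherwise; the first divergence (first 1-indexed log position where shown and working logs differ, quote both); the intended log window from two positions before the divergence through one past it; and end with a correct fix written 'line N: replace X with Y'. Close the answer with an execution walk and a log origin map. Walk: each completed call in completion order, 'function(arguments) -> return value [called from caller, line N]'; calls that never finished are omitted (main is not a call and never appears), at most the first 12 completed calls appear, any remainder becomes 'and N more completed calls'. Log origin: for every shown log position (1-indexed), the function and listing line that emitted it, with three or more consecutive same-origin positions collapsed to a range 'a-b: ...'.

Answer: the defect is in collect_span at line 25.
Key observation: At log position 7 the runs split — shown 'verify_load called with 4, -9', but the working version logs 'verify_load called with -9, 4'.
Call chain: main -> index_entries(-5, 5) (called at line 42).
First divergence: position 7; shown 'verify_load called with 4, -9' vs intended 'verify_load called with -9, 4'.
Intended log window:
  5: hit index 3
  6: hit index 3
  7: verify_load called with -9, 4
  8: stage result 3
Execution walk:
  clip_value([10, 8, 3, -3], -3) -> 3  [called from tally_events, line 10]
  tally_events([10, 8, 3, -3], -3) -> -9  [called from collect_span, line 23]
  verify_load(4, -9) -> -5  [called from collect_span, line 25]
  collect_span([10, 8, 3, -3], -3) -> -5  [called from main, line 40]
  index_entries(-5, 5) -> 2  [called from main, line 42]
Log line origins:
  1: emitted by main (line 39)
  2: emitted by collect_span (line 22)
  3: emitted by tally_events (line 9)
  4: emitted by clip_value (line 2)
  5: emitted by clip_value (line 5)
  6: emitted by tally_events (line 11)
  7: emitted by verify_load (line 16)
  8: emitted by main (line 41)
  9: emitted by index_entries (line 28)
A correct fix: line 25: replace `verify_load(4, total)` with `verify_load(total, 4)`.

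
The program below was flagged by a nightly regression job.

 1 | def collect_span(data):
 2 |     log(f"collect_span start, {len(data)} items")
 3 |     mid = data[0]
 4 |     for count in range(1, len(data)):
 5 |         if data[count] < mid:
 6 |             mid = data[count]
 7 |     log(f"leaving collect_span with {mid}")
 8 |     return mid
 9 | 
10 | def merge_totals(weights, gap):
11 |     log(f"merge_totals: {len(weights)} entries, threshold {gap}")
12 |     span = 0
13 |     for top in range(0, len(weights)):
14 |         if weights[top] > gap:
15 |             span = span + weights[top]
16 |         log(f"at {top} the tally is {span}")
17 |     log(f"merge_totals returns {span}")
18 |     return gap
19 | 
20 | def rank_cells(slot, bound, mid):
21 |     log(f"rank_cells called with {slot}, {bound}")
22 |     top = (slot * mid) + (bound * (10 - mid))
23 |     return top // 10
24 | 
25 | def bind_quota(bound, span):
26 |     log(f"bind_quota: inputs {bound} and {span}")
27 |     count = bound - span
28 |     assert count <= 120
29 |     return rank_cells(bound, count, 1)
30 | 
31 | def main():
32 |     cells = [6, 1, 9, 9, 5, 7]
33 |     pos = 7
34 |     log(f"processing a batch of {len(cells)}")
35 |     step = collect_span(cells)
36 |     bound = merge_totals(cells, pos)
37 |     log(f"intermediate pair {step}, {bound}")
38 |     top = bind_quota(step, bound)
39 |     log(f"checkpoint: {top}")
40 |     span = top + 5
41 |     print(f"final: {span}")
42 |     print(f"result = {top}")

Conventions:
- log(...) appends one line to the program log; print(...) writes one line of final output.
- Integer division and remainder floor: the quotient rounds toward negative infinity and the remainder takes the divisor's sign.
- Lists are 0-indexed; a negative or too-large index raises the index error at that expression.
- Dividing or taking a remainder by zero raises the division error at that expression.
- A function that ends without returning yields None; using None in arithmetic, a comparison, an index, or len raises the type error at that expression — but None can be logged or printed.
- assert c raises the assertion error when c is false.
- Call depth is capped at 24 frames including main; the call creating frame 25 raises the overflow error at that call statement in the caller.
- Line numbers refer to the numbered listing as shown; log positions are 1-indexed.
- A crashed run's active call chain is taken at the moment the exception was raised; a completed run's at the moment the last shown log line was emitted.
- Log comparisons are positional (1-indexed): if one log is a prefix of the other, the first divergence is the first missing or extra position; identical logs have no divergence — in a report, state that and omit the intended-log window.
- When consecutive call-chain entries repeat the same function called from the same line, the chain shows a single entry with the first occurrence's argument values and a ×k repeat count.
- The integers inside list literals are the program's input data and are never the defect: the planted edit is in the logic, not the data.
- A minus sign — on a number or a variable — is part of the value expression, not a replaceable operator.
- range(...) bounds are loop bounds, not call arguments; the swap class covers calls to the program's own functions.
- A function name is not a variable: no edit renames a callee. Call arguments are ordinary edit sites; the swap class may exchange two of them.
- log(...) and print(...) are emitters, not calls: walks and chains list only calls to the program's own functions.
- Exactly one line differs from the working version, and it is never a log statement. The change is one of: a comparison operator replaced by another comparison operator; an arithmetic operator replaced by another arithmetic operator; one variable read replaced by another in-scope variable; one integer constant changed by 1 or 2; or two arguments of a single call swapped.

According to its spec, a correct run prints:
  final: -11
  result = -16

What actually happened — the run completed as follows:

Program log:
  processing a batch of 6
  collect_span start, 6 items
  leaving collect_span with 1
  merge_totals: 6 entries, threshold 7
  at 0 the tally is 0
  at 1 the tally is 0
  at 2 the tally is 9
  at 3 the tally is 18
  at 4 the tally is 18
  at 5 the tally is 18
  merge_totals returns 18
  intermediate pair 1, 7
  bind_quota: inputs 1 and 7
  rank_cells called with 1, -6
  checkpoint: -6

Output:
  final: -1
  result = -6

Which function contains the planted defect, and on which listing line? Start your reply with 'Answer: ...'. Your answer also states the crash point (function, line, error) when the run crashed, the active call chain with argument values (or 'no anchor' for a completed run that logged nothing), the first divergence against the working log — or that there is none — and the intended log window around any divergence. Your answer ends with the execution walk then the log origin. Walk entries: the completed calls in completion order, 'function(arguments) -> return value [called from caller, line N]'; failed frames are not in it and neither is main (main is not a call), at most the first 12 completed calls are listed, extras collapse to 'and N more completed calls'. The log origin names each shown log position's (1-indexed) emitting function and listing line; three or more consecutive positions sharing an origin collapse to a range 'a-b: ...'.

Answer: the defect is in merge_totals at line 18.
Core observation: The earliest visible damage is log position 12 — 'intermediate pair 1, 7' rather than the intended 'intermediate pair 1, 18'.
Call chain: main.
First divergence: position 12 — shown 'intermediate pair 1, 7', intended 'intermediate pair 1, 18'.
Intended log window:
  10: at 5 the tally is 18
  11: merge_totals returns 18
  12: intermediate pair 1, 18
  13: bind_quota: inputs 1 and 18
Execution walk:
  collect_span([6, 1, 9, 9, 5, 7]) -> 1  [called from main, line 35]
  merge_totals([6, 1, 9, 9, 5, 7], 7) -> 7  [called from main, line 36]
  rank_cells(1, -6, 1) -> -6  [called from bind_quota, line 29]
  bind_quota(1, 7) -> -6  [called from main, line 38]
Log origin:
  1 — main, line 34
  2 — collect_span, line 2
  3 — collect_span, line 7
  4 — merge_totals, line 11
  5-10 — merge_totals, line 16
  11 — merge_totals, line 17
  12 — main, line 37
  13 — bind_quota, line 26
  14 — rank_cells, line 21
  15 — main, line 39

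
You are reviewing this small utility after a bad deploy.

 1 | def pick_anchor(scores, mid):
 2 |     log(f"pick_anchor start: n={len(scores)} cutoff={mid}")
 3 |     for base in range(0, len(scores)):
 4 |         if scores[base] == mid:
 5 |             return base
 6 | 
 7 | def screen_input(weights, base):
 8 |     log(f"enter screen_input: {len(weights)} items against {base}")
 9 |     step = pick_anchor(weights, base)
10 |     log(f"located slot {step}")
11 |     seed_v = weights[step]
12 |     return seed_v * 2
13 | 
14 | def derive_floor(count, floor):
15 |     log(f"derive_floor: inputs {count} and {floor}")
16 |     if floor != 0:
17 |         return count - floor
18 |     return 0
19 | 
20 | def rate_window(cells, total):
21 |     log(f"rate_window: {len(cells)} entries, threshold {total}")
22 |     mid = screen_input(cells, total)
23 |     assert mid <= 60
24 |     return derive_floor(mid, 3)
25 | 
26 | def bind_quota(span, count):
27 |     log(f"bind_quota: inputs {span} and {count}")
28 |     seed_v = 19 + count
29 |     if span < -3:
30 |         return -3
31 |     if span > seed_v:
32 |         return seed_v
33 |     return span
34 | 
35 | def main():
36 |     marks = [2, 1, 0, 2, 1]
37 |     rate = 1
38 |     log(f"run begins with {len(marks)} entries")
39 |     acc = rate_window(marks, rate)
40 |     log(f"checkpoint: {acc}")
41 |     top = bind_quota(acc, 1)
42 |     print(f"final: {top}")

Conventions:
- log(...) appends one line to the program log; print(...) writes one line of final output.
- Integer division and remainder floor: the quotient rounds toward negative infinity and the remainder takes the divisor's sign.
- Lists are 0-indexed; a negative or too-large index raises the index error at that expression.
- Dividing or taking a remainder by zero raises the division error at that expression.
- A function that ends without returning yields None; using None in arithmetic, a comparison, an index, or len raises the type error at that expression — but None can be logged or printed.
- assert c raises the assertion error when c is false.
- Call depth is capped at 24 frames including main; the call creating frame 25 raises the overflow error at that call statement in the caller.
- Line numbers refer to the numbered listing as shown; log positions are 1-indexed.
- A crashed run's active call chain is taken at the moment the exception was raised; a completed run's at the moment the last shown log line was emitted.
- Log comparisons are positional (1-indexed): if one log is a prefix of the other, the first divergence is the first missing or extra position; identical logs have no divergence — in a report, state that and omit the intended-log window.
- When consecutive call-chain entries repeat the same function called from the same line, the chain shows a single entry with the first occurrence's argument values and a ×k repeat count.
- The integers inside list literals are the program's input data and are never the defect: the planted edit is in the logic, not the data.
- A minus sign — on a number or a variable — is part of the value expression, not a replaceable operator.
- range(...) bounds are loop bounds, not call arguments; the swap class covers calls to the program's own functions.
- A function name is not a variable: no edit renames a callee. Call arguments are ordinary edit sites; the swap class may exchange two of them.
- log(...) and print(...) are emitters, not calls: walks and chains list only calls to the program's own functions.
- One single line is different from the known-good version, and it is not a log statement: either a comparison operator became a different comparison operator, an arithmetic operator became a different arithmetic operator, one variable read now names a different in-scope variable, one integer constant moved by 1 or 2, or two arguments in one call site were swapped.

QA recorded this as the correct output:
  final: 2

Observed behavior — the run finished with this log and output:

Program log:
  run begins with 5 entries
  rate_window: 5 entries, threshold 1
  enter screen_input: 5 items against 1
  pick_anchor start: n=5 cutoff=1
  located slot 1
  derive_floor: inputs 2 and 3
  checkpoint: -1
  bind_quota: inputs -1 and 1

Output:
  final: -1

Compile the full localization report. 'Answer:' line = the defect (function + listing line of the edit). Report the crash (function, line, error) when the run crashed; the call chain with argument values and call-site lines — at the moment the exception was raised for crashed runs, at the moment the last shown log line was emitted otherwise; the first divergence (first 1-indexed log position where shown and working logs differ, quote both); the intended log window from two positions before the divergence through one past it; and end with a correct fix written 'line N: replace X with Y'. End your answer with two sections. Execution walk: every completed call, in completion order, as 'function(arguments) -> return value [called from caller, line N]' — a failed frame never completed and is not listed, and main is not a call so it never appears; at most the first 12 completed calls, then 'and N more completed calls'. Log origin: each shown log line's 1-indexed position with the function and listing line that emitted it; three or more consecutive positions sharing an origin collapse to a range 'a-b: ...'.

Answer: the defect is in derive_floor at line 17.
The tell: The log first diverges at position 7: the faulty run prints 'checkpoint: -1' where the working version prints 'checkpoint: 2'.
Call chain: main -> bind_quota(-1, 1) (called at line 41).
First divergence: position 7 — the shown line 'checkpoint: -1' should read 'checkpoint: 2'.
Intended log window:
  5: located slot 1
  6: derive_floor: inputs 2 and 3
  7: checkpoint: 2
  8: bind_quota: inputs 2 and 1
Execution walk:
  pick_anchor([2, 1, 0, 2, 1], 1) -> 1  [called from screen_input, line 9]
  screen_input([2, 1, 0, 2, 1], 1) -> 2  [called from rate_window, line 22]
  derive_floor(2, 3) -> -1  [called from rate_window, line 24]
  rate_window([2, 1, 0, 2, 1], 1) -> -1  [called from main, line 39]
  bind_quota(-1, 1) -> -1  [called from main, line 41]
Log origin:
  1 — main, line 38
  2 — rate_window, line 21
  3 — screen_input, line 8
  4 — pick_anchor, line 2
  5 — screen_input, line 10
  6 — derive_floor, line 15
  7 — main, line 40
  8 — bind_quota, line 27
A correct fix: line 17: replace `-` with `%`.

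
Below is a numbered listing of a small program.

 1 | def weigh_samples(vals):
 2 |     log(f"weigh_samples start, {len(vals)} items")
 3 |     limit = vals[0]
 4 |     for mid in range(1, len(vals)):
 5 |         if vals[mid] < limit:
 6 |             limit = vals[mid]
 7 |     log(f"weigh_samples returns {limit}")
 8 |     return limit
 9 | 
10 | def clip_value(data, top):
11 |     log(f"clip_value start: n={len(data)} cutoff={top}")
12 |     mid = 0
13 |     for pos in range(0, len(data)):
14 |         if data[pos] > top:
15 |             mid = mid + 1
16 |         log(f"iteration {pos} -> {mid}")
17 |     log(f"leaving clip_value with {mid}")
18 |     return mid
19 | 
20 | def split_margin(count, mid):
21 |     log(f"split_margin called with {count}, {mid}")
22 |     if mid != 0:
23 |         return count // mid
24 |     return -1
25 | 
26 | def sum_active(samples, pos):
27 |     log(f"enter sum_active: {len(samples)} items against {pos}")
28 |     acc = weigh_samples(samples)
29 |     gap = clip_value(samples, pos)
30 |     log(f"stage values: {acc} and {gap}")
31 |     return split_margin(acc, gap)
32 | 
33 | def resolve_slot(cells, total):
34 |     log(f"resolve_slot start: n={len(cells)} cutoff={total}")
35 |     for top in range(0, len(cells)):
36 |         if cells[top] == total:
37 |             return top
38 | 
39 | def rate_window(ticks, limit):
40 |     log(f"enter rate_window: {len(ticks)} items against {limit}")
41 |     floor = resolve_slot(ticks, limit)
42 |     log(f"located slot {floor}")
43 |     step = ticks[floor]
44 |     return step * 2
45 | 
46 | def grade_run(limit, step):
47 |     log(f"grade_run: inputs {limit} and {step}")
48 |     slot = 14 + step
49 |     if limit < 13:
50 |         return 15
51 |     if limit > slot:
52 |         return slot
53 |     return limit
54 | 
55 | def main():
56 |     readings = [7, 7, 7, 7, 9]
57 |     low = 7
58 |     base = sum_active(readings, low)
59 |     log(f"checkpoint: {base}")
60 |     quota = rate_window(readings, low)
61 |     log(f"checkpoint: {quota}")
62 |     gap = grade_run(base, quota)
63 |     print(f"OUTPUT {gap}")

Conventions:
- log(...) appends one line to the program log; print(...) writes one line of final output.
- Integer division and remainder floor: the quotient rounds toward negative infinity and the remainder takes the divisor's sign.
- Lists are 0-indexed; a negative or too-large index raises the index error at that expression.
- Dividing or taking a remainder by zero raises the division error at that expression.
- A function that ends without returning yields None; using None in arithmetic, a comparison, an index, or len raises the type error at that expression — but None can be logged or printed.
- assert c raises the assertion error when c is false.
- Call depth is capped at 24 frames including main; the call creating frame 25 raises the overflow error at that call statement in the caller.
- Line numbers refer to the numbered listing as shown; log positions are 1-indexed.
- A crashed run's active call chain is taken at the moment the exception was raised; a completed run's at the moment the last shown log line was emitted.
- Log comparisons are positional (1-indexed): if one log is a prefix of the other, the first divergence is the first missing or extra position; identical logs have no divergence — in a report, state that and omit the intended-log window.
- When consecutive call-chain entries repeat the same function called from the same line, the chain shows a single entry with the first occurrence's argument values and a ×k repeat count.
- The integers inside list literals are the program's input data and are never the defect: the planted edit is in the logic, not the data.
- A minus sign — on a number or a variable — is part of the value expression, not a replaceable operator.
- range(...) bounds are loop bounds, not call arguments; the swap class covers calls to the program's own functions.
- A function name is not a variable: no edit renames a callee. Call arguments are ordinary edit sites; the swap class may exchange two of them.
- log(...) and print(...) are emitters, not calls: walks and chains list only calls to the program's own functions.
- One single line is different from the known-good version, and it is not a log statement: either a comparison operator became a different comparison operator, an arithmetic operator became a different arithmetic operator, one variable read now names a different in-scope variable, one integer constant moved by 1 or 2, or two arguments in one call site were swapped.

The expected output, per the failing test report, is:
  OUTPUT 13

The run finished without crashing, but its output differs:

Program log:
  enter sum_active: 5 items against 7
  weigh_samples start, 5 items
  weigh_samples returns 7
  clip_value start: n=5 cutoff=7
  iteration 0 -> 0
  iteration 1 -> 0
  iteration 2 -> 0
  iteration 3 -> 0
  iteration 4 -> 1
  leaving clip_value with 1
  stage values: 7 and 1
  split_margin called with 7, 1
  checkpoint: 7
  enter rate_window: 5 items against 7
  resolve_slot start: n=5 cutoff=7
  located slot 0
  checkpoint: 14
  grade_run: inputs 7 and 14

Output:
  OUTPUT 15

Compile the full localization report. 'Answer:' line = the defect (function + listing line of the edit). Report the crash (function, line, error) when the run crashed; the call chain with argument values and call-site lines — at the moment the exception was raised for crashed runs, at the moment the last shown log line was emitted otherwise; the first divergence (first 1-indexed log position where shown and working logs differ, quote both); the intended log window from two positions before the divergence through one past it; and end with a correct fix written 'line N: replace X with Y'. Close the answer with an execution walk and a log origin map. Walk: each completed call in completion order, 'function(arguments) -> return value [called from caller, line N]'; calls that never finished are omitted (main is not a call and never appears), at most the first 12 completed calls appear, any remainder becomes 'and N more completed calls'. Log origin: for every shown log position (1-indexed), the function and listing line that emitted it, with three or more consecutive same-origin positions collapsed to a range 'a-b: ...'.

Answer: the defect is in grade_run at line 50.
Key observation: The logs agree in full; only the final output differs.
Call chain: main -> grade_run(7, 14) (called at line 62).
First divergence: none — the logs agree in full.
Execution walk:
  weigh_samples([7, 7, 7, 7, 9]) -> 7  [called from sum_active, line 28]
  clip_value([7, 7, 7, 7, 9], 7) -> 1  [called from sum_active, line 29]
  split_margin(7, 1) -> 7  [called from sum_active, line 31]
  sum_active([7, 7, 7, 7, 9], 7) -> 7  [called from main, line 58]
  resolve_slot([7, 7, 7, 7, 9], 7) -> 0  [called from rate_window, line 41]
  rate_window([7, 7, 7, 7, 9], 7) -> 14  [called from main, line 60]
  grade_run(7, 14) -> 15  [called from main, line 62]
Origin of each log line:
  1: emitted by sum_active (line 27)
  2: emitted by weigh_samples (line 2)
  3: emitted by weigh_samples (line 7)
  4: emitted by clip_value (line 11)
  5-9: emitted by clip_value (line 16)
  10: emitted by clip_value (line 17)
  11: emitted by sum_active (line 30)
  12: emitted by split_margin (line 21)
  13: emitted by main (line 59)
  14: emitted by rate_window (line 40)
  15: emitted by resolve_slot (line 34)
  16: emitted by rate_window (line 42)
  17: emitted by main (line 61)
  18: emitted by grade_run (line 47)
A correct fix: line 50: replace `15` with `13`.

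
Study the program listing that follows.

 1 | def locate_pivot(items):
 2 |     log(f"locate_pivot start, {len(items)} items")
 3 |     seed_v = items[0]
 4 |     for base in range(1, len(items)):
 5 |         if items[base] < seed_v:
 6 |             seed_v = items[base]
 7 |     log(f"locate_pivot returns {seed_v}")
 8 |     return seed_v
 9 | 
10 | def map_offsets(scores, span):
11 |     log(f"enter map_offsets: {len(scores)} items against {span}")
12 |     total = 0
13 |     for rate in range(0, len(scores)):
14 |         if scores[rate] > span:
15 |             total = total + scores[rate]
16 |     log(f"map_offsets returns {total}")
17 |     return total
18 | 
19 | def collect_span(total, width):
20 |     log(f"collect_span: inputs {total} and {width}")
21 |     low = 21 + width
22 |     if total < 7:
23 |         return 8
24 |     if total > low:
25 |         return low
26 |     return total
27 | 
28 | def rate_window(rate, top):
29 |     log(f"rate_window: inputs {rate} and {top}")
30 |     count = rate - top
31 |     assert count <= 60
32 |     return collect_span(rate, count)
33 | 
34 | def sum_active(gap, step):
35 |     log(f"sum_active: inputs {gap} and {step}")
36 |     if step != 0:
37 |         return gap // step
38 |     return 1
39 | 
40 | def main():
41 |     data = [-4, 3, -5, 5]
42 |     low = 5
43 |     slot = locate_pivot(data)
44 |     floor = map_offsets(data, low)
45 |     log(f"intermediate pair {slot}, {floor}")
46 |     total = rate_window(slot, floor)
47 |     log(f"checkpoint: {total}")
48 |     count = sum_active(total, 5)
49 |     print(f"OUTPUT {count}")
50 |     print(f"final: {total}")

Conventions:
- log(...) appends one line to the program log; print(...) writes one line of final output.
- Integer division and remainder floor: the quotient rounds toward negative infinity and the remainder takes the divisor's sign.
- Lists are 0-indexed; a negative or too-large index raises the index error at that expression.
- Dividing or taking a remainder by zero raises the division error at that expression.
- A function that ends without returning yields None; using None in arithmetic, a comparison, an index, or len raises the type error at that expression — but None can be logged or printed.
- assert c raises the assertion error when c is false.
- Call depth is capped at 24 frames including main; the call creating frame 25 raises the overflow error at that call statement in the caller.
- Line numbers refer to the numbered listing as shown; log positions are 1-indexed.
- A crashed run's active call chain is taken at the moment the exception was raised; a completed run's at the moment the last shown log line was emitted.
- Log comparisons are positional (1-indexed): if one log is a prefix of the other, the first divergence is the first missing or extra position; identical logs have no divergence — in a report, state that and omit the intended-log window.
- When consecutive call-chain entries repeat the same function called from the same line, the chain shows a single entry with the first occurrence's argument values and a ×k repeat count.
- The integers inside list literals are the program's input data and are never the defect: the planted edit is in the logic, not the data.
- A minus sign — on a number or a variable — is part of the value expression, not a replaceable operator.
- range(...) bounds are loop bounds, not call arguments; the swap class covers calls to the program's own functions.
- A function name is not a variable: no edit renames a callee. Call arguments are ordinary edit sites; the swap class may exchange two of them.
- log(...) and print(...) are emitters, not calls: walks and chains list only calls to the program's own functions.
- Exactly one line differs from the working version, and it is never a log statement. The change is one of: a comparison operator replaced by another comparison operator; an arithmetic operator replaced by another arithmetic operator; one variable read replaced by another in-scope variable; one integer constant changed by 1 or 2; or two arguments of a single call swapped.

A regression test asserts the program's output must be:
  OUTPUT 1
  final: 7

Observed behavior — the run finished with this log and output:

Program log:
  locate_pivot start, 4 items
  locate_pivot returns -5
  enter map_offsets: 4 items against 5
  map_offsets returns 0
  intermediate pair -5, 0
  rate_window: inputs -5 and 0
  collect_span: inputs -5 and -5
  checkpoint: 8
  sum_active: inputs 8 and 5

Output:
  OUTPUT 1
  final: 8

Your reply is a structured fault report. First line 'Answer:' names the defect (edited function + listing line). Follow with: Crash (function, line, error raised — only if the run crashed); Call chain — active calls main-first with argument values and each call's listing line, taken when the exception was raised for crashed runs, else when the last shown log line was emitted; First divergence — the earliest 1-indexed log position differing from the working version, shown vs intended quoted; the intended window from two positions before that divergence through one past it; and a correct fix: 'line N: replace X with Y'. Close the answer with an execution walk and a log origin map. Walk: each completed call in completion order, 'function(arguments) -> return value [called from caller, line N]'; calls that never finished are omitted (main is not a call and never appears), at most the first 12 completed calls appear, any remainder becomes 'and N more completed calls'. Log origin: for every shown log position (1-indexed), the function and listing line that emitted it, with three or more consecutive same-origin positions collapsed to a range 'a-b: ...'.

Answer: the defect is in collect_span at line 23.
The tell: Log line 8 is where behavior first shows: 'checkpoint: 8' appears instead of 'checkpoint: 7'.
Call chain: main -> sum_active(8, 5) (called at line 48).
First divergence: at position 8 the run shows 'checkpoint: 8' where the working version logs 'checkpoint: 7'.
Intended log window:
  6: rate_window: inputs -5 and 0
  7: collect_span: inputs -5 and -5
  8: checkpoint: 7
  9: sum_active: inputs 7 and 5
Execution walk:
  locate_pivot([-4, 3, -5, 5]) -> -5  [called from main, line 43]
  map_offsets([-4, 3, -5, 5], 5) -> 0  [called from main, line 44]
  collect_span(-5, -5) -> 8  [called from rate_window, line 32]
  rate_window(-5, 0) -> 8  [called from main, line 46]
  sum_active(8, 5) -> 1  [called from main, line 48]
Origin of each log line:
  1: from locate_pivot, line 2
  2: from locate_pivot, line 7
  3: from map_offsets, line 11
  4: from map_offsets, line 16
  5: from main, line 45
  6: from rate_window, line 29
  7: from collect_span, line 20
  8: from main, line 47
  9: from sum_active, line 35
A correct fix: line 23: replace `8` with `7`.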